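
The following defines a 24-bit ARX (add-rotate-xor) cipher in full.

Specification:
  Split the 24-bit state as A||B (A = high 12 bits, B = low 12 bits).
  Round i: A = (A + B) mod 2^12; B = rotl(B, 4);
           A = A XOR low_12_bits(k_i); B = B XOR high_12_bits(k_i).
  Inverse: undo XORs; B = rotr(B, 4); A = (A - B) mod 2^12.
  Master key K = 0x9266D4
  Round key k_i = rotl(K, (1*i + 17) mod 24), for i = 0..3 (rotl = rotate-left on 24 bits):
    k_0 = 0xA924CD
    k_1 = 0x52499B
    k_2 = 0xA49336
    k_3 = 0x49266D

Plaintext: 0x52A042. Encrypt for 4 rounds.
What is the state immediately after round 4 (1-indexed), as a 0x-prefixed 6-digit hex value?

0x9A6AE8

s_0 = plaintext = 0x52A042
s_1 = Round(s_0, k_0) = 0x1A1EB2
s_2 = Round(s_1, k_1) = 0x9C8E0A
s_3 = Round(s_2, k_2) = 0x4E4AE7
s_4 = Round(s_3, k_3) = 0x9A6AE8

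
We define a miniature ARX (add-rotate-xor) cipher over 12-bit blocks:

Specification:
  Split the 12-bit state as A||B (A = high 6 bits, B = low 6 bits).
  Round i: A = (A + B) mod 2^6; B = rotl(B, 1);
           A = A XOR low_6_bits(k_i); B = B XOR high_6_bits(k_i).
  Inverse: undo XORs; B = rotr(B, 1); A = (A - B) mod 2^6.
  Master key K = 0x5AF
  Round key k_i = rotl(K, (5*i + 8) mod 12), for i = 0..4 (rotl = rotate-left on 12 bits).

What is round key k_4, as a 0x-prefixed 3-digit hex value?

K = 0x5AF
k_0 = rotl(K, (5*0+8) mod 12) = rotl(K, 8) = 0xF5A
k_1 = rotl(K, (5*1+8) mod 12) = rotl(K, 1) = 0xB5E
k_2 = rotl(K, (5*2+8) mod 12) = rotl(K, 6) = 0xBD6
k_3 = rotl(K, (5*3+8) mod 12) = rotl(K, 11) = 0xAD7
k_4 = rotl(K, (5*4+8) mod 12) = rotl(K, 4) = 0xAF5

0xAF5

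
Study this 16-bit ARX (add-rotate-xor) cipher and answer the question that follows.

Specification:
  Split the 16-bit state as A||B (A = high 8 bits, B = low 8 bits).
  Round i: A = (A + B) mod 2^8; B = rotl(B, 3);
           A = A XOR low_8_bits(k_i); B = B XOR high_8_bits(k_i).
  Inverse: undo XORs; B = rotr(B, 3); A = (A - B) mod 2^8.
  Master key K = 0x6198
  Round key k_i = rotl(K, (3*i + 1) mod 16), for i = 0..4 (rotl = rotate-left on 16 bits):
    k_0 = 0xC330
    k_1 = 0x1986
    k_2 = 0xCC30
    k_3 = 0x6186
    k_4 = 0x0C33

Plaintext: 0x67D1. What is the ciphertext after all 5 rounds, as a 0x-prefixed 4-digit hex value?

s_0 = plaintext = 0x67D1
s_1 = Round(s_0, k_0) = 0x084D
s_2 = Round(s_1, k_1) = 0xD373
s_3 = Round(s_2, k_2) = 0x7657
s_4 = Round(s_3, k_3) = 0x4BDB
s_5 = Round(s_4, k_4) = 0x15D2

0x15D2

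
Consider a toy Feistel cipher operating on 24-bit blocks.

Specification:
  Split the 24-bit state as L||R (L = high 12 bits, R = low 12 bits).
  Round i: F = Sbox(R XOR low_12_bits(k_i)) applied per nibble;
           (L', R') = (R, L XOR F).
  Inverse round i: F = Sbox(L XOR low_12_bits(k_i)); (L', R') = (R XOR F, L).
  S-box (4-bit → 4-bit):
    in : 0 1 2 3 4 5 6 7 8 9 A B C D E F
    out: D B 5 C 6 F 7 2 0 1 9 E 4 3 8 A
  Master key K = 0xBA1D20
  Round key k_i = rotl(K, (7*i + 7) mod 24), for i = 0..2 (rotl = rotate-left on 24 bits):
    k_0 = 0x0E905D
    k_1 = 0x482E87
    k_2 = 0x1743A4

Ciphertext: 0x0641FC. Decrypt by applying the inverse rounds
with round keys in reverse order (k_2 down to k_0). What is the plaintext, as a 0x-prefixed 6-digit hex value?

0x919CA3

s_0 = ciphertext = 0x0641FC
s_1 = InvRound(s_0, k_2) = 0xDB1064
s_2 = InvRound(s_1, k_1) = 0xCA3DB1
s_3 = InvRound(s_2, k_0) = 0x919CA3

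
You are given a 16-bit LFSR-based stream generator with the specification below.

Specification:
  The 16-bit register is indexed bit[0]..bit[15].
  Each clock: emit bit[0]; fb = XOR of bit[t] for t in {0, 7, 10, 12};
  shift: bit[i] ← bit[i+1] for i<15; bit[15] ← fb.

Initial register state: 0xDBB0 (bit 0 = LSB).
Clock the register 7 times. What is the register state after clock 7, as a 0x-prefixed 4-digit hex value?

0xF9B7

reg_0 = 0xDBB0
clock 1: out=0, reg = 0x6DD8
clock 2: out=0, reg = 0x36EC
clock 3: out=0, reg = 0x9B76
clock 4: out=0, reg = 0xCDBB
clock 5: out=1, reg = 0xE6DD
clock 6: out=1, reg = 0xF36E
clock 7: out=0, reg = 0xF9B7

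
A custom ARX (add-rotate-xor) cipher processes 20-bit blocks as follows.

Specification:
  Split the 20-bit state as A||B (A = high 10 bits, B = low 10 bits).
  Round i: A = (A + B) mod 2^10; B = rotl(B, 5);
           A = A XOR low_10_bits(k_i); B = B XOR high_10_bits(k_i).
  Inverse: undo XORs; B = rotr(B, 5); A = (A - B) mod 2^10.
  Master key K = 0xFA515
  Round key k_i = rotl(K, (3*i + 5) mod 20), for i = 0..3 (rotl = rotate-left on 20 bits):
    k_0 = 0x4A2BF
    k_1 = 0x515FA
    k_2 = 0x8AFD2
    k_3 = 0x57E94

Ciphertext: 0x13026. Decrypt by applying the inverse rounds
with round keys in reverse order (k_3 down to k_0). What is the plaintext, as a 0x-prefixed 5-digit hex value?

s_0 = ciphertext = 0x13026
s_1 = InvRound(s_0, k_3) = 0xEB72B
s_2 = InvRound(s_1, k_2) = 0x1DC08
s_3 = InvRound(s_2, k_1) = 0xF8DAA
s_4 = InvRound(s_3, k_0) = 0x46044

0x46044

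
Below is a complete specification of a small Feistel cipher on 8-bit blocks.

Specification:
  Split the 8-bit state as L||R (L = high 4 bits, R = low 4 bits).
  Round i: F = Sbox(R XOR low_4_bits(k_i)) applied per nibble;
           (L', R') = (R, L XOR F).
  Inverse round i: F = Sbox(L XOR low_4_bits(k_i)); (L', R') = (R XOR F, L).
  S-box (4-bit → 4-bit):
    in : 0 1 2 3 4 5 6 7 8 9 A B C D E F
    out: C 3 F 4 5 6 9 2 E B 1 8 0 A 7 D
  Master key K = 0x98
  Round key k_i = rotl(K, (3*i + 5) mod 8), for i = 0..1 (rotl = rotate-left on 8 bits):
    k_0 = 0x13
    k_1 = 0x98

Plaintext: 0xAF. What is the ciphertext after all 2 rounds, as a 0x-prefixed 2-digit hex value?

0xA0

s_0 = plaintext = 0xAF
s_1 = Round(s_0, k_0) = 0xFA
s_2 = Round(s_1, k_1) = 0xA0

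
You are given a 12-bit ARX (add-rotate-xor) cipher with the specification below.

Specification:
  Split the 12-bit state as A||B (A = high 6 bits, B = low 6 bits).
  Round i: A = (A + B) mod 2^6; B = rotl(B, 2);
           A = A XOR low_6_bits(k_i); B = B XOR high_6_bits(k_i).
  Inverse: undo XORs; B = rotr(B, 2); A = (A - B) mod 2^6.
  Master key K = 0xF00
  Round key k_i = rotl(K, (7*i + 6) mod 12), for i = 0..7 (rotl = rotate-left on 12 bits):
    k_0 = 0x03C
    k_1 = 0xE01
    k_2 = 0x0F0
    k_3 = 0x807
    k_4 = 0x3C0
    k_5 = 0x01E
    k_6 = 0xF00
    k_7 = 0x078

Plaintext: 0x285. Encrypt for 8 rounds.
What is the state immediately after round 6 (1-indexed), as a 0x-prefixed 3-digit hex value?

0x4D1

s_0 = plaintext = 0x285
s_1 = Round(s_0, k_0) = 0xCD4
s_2 = Round(s_1, k_1) = 0x1A9
s_3 = Round(s_2, k_2) = 0x7E5
s_4 = Round(s_3, k_3) = 0x0F6
s_5 = Round(s_4, k_4) = 0xE54
s_6 = Round(s_5, k_5) = 0x4D1
s_7 = Round(s_6, k_6) = 0x939
s_8 = Round(s_7, k_7) = 0x966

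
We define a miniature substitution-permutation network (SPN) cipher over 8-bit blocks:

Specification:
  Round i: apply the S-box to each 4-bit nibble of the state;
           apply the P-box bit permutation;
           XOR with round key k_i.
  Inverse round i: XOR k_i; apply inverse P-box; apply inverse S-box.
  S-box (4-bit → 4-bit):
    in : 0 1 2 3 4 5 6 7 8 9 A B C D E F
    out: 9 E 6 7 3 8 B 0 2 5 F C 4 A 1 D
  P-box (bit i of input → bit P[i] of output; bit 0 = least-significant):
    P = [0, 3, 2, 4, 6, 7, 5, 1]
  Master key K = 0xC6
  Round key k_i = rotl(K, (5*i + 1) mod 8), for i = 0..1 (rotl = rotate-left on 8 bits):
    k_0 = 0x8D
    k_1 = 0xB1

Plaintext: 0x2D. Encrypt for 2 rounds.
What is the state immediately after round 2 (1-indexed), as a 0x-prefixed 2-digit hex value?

s_0 = plaintext = 0x2D
s_1 = Round(s_0, k_0) = 0x35
s_2 = Round(s_1, k_1) = 0x41

0x41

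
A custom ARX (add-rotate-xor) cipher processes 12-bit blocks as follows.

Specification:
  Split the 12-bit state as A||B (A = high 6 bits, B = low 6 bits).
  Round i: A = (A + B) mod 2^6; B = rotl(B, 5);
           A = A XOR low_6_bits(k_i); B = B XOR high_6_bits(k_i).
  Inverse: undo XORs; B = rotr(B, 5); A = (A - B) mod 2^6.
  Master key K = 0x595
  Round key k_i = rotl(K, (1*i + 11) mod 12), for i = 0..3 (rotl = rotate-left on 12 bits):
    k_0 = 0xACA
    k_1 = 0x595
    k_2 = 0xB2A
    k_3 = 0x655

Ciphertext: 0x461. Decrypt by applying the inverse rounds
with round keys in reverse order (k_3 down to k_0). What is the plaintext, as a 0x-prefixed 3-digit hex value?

0xDA5

s_0 = ciphertext = 0x461
s_1 = InvRound(s_0, k_3) = 0x4F1
s_2 = InvRound(s_1, k_2) = 0xFFA
s_3 = InvRound(s_2, k_1) = 0x459
s_4 = InvRound(s_3, k_0) = 0xDA5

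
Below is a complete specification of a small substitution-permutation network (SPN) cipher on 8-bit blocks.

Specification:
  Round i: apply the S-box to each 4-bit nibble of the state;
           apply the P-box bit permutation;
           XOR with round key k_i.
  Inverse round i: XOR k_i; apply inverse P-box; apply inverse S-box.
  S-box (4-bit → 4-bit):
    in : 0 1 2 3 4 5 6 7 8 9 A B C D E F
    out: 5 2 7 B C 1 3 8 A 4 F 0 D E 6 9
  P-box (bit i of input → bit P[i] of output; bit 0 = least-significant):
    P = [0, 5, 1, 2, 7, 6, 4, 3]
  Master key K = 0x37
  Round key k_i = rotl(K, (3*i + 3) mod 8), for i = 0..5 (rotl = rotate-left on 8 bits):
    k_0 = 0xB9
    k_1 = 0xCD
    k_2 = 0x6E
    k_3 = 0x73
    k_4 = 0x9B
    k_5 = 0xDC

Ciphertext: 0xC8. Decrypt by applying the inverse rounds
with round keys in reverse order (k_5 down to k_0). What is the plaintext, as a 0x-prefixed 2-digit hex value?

s_0 = ciphertext = 0xC8
s_1 = InvRound(s_0, k_5) = 0x97
s_2 = InvRound(s_1, k_4) = 0x77
s_3 = InvRound(s_2, k_3) = 0xB7
s_4 = InvRound(s_3, k_2) = 0xA5
s_5 = InvRound(s_4, k_1) = 0x81
s_6 = InvRound(s_5, k_0) = 0x41

0x41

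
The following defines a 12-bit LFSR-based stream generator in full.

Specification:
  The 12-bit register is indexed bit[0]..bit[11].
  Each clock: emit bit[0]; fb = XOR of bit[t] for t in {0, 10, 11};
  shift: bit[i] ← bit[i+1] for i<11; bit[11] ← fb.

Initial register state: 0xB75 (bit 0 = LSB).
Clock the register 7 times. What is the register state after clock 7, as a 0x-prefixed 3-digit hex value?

reg_0 = 0xB75
clock 1: out=1, reg = 0x5BA
clock 2: out=0, reg = 0xADD
clock 3: out=1, reg = 0x56E
clock 4: out=0, reg = 0xAB7
clock 5: out=1, reg = 0x55B
clock 6: out=1, reg = 0x2AD
clock 7: out=1, reg = 0x956

0x956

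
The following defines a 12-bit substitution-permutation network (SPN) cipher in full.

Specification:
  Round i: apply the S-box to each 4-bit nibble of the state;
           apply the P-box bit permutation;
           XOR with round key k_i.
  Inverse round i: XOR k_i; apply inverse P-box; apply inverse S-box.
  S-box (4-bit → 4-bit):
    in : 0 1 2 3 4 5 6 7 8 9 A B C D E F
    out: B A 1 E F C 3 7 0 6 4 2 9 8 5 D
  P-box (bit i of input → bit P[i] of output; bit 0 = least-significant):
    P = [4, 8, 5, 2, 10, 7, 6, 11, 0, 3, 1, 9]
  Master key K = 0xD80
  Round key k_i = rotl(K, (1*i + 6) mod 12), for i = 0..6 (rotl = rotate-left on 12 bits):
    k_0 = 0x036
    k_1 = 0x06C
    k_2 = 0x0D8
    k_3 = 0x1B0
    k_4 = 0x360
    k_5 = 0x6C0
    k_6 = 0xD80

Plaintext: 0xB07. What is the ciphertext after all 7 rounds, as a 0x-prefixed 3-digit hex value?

0x785

s_0 = plaintext = 0xB07
s_1 = Round(s_0, k_0) = 0xD8E
s_2 = Round(s_1, k_1) = 0x25C
s_3 = Round(s_2, k_2) = 0x88D
s_4 = Round(s_3, k_3) = 0x1B4
s_5 = Round(s_4, k_4) = 0x0DC
s_6 = Round(s_5, k_5) = 0xCDD
s_7 = Round(s_6, k_6) = 0x785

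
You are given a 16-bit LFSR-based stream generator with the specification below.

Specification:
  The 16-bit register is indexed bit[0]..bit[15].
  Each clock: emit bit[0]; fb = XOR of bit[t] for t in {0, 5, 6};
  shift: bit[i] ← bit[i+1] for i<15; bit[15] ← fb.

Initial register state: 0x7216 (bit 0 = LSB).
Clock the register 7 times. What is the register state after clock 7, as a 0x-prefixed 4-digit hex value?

reg_0 = 0x7216
clock 1: out=0, reg = 0x390B
clock 2: out=1, reg = 0x9C85
clock 3: out=1, reg = 0xCE42
clock 4: out=0, reg = 0xE721
clock 5: out=1, reg = 0x7390
clock 6: out=0, reg = 0x39C8
clock 7: out=0, reg = 0x9CE4

0x9CE4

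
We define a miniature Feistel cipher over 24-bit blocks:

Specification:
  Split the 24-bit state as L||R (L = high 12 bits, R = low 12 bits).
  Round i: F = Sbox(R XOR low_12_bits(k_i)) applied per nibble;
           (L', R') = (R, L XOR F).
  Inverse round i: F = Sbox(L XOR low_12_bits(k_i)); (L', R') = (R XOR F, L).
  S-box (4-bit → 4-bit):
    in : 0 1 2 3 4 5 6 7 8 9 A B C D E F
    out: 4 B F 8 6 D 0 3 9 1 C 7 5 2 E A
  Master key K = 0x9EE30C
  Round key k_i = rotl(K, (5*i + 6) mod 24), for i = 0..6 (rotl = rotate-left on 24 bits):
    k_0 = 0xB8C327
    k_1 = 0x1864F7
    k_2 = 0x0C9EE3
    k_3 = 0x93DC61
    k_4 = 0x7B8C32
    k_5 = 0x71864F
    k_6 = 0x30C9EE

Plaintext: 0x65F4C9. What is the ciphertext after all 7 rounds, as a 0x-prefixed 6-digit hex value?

0x2E9C70

s_0 = plaintext = 0x65F4C9
s_1 = Round(s_0, k_0) = 0x4C95B1
s_2 = Round(s_1, k_1) = 0x5B1FA9
s_3 = Round(s_2, k_2) = 0xFA9EDD
s_4 = Round(s_3, k_3) = 0xEDD0DC
s_5 = Round(s_4, k_4) = 0x0DCB33
s_6 = Round(s_5, k_5) = 0xB332E9
s_7 = Round(s_6, k_6) = 0x2E9C70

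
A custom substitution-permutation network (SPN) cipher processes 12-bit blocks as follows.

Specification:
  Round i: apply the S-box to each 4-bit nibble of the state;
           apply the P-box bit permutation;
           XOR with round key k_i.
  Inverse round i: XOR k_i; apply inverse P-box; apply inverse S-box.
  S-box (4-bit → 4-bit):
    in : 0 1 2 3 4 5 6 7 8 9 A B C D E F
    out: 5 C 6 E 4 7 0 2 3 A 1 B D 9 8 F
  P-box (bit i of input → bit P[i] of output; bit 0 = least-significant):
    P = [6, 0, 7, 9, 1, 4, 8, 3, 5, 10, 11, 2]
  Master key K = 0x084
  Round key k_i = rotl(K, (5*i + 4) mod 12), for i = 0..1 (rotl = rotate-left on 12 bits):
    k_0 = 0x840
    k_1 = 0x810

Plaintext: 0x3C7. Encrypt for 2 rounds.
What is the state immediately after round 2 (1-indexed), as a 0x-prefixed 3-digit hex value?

0x7F1

s_0 = plaintext = 0x3C7
s_1 = Round(s_0, k_0) = 0x54F
s_2 = Round(s_1, k_1) = 0x7F1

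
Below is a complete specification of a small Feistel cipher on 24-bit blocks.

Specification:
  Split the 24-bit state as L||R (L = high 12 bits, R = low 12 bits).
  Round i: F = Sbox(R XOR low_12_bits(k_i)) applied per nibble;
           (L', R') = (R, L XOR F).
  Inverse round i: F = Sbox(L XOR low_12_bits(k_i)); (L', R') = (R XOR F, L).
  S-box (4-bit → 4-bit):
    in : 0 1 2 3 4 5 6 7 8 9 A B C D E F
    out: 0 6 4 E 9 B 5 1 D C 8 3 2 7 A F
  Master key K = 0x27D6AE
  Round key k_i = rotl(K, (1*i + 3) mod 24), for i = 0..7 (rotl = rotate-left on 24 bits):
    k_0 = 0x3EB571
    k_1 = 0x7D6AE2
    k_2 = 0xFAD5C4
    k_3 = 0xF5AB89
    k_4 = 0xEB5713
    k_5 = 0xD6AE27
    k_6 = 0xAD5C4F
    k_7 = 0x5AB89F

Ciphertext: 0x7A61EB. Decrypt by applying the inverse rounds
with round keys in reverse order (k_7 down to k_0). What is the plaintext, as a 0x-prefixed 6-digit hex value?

s_0 = ciphertext = 0x7A61EB
s_1 = InvRound(s_0, k_7) = 0xE077A6
s_2 = InvRound(s_1, k_6) = 0x33BE07
s_3 = InvRound(s_2, k_5) = 0x96533B
s_4 = InvRound(s_3, k_4) = 0x92E965
s_5 = InvRound(s_4, k_3) = 0xDE492E
s_6 = InvRound(s_5, k_2) = 0x46EDE4
s_7 = InvRound(s_6, k_1) = 0x73646E
s_8 = InvRound(s_7, k_0) = 0x0FF736

0x0FF736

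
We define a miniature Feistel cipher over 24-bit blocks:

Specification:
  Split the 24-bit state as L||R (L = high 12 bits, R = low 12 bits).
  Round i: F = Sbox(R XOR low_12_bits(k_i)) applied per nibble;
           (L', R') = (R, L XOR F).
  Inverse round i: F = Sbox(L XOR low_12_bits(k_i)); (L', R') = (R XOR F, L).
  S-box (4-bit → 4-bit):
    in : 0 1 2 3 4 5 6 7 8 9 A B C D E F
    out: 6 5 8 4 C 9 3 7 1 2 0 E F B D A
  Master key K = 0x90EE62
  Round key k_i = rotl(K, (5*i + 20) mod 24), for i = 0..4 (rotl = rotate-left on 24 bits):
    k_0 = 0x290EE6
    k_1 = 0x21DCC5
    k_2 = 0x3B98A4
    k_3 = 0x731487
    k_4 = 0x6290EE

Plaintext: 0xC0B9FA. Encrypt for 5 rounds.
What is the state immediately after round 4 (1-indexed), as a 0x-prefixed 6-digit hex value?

0x82A1D4

s_0 = plaintext = 0xC0B9FA
s_1 = Round(s_0, k_0) = 0x9FAB54
s_2 = Round(s_1, k_1) = 0xB54EDF
s_3 = Round(s_2, k_2) = 0xEDF82A
s_4 = Round(s_3, k_3) = 0x82A1D4
s_5 = Round(s_4, k_4) = 0x1D4D6A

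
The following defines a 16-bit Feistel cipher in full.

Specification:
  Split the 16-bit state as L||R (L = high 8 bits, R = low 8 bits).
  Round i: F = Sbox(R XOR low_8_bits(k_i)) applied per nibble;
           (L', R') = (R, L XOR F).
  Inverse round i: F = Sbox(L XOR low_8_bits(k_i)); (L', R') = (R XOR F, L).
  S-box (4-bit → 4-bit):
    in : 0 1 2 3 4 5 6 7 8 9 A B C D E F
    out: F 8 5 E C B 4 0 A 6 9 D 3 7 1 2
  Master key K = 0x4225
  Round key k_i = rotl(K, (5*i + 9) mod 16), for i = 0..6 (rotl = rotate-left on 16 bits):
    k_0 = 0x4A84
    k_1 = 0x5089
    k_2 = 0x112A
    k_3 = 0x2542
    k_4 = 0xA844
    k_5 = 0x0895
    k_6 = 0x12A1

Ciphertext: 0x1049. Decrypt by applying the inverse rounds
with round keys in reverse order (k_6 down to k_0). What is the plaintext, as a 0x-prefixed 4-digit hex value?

0x622D

s_0 = ciphertext = 0x1049
s_1 = InvRound(s_0, k_6) = 0x9110
s_2 = InvRound(s_1, k_5) = 0xEC91
s_3 = InvRound(s_2, k_4) = 0x0BEC
s_4 = InvRound(s_3, k_3) = 0x2A0B
s_5 = InvRound(s_4, k_2) = 0xF42A
s_6 = InvRound(s_5, k_1) = 0x2DF4
s_7 = InvRound(s_6, k_0) = 0x622D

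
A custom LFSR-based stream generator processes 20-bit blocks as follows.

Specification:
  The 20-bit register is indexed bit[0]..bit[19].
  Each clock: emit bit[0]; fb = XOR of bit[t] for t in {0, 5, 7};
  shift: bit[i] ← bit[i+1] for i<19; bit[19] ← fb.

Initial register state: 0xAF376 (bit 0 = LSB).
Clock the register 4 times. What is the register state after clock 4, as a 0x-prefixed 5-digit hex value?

0xBAF37

reg_0 = 0xAF376
clock 1: out=0, reg = 0xD79BB
clock 2: out=1, reg = 0xEBCDD
clock 3: out=1, reg = 0x75E6E
clock 4: out=0, reg = 0xBAF37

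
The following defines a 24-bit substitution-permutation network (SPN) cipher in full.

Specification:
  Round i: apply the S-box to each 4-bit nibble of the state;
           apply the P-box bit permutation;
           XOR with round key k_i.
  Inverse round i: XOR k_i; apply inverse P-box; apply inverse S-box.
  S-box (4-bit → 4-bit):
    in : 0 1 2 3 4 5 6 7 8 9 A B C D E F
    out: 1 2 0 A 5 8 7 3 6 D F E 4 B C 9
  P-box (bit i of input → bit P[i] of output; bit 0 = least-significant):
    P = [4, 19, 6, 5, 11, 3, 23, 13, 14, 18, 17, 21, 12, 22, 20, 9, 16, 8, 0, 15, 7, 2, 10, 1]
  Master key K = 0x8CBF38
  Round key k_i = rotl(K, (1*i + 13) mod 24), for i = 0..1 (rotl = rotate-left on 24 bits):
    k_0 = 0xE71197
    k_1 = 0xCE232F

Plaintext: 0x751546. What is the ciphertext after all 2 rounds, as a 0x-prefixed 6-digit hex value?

0x75F98F

s_0 = plaintext = 0x751546
s_1 = Round(s_0, k_0) = 0x0F9943
s_2 = Round(s_1, k_1) = 0x75F98F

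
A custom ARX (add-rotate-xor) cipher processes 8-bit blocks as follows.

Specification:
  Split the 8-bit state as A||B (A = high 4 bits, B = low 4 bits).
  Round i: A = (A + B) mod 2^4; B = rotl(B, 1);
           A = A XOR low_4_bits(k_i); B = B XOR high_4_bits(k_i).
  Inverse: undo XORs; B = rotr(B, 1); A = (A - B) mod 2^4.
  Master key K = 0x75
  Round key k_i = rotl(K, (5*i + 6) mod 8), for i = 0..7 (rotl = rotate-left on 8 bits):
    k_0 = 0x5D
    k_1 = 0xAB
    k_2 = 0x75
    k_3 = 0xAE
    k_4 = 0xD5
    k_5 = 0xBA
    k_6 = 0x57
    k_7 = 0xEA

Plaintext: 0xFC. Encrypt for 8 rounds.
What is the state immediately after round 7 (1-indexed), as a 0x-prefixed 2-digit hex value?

0x61

s_0 = plaintext = 0xFC
s_1 = Round(s_0, k_0) = 0x6C
s_2 = Round(s_1, k_1) = 0x93
s_3 = Round(s_2, k_2) = 0x91
s_4 = Round(s_3, k_3) = 0x48
s_5 = Round(s_4, k_4) = 0x9C
s_6 = Round(s_5, k_5) = 0xF2
s_7 = Round(s_6, k_6) = 0x61
s_8 = Round(s_7, k_7) = 0xDC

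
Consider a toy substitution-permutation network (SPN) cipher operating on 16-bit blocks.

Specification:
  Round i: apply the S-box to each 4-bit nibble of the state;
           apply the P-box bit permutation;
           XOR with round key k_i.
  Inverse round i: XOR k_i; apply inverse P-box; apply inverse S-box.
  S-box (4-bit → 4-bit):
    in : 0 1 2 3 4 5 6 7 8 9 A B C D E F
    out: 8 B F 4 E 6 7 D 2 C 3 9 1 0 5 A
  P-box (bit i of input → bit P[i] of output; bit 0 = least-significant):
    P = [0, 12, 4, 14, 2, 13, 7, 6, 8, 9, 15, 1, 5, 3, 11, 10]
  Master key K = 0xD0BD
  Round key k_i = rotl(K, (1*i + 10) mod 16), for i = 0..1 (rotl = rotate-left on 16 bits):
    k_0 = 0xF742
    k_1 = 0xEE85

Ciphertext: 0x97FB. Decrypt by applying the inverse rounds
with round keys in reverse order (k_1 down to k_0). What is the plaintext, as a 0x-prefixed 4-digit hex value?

0x99B5

s_0 = ciphertext = 0x97FB
s_1 = InvRound(s_0, k_1) = 0x6B14
s_2 = InvRound(s_1, k_0) = 0x99B5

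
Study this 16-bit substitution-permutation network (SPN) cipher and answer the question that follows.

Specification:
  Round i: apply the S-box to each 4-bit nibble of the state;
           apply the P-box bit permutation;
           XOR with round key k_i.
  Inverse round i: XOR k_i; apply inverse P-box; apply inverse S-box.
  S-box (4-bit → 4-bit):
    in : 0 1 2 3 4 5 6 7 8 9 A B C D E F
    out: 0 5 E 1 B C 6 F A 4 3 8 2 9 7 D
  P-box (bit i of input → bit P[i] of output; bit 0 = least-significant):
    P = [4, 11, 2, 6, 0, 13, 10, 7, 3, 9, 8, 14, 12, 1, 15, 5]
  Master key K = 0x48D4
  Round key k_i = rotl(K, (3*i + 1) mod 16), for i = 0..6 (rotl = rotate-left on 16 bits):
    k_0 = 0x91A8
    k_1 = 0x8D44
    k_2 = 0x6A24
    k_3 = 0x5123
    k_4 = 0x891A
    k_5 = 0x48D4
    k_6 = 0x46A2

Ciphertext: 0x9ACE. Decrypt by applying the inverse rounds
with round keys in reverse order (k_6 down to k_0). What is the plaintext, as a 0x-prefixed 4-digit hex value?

s_0 = ciphertext = 0x9ACE
s_1 = InvRound(s_0, k_6) = 0xFD92
s_2 = InvRound(s_1, k_5) = 0xE965
s_3 = InvRound(s_2, k_4) = 0x8DAF
s_4 = InvRound(s_3, k_3) = 0x1D56
s_5 = InvRound(s_4, k_2) = 0x426D
s_6 = InvRound(s_5, k_1) = 0x571C
s_7 = InvRound(s_6, k_0) = 0x5851

0x5851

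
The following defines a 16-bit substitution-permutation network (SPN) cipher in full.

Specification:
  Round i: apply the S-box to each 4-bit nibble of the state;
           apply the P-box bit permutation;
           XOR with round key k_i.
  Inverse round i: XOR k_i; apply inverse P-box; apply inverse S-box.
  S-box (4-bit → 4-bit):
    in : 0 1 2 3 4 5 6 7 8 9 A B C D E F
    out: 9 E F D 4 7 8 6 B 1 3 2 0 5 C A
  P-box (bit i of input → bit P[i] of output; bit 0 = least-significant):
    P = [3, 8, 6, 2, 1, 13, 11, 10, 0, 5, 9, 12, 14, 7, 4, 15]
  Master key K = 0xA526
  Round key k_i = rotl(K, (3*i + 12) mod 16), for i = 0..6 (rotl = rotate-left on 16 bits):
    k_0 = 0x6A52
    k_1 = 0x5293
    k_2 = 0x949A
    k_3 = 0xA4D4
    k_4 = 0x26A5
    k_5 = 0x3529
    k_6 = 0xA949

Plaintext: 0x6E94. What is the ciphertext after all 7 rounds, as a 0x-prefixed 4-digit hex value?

0x283D

s_0 = plaintext = 0x6E94
s_1 = Round(s_0, k_0) = 0xF810
s_2 = Round(s_1, k_1) = 0xEE3E
s_3 = Round(s_2, k_2) = 0x0ACC
s_4 = Round(s_3, k_3) = 0x64F5
s_5 = Round(s_4, k_4) = 0x81ED
s_6 = Round(s_5, k_5) = 0xEBC1
s_7 = Round(s_6, k_6) = 0x283D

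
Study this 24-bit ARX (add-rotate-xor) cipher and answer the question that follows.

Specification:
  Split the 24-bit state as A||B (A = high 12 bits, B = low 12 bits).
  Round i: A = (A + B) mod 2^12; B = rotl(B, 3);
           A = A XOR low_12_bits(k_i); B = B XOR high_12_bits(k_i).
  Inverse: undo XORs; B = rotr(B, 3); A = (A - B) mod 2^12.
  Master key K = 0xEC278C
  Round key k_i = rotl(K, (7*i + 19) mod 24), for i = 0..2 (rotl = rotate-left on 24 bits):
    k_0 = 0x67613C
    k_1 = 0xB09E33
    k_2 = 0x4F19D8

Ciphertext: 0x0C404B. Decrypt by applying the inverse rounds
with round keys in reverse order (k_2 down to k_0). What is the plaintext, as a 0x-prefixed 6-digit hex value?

0x28FB70

s_0 = ciphertext = 0x0C404B
s_1 = InvRound(s_0, k_2) = 0x485497
s_2 = InvRound(s_1, k_1) = 0xCC3DF3
s_3 = InvRound(s_2, k_0) = 0x28FB70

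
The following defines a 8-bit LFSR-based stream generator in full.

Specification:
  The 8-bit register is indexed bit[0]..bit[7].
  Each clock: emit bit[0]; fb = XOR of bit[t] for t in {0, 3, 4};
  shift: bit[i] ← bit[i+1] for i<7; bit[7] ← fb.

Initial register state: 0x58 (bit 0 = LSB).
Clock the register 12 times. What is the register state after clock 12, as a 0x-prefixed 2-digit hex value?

0x7F

reg_0 = 0x58
clock 1: out=0, reg = 0x2C
clock 2: out=0, reg = 0x96
clock 3: out=0, reg = 0xCB
clock 4: out=1, reg = 0x65
clock 5: out=1, reg = 0xB2
clock 6: out=0, reg = 0xD9
clock 7: out=1, reg = 0xEC
clock 8: out=0, reg = 0xF6
clock 9: out=0, reg = 0xFB
clock 10: out=1, reg = 0xFD
clock 11: out=1, reg = 0xFE
clock 12: out=0, reg = 0x7F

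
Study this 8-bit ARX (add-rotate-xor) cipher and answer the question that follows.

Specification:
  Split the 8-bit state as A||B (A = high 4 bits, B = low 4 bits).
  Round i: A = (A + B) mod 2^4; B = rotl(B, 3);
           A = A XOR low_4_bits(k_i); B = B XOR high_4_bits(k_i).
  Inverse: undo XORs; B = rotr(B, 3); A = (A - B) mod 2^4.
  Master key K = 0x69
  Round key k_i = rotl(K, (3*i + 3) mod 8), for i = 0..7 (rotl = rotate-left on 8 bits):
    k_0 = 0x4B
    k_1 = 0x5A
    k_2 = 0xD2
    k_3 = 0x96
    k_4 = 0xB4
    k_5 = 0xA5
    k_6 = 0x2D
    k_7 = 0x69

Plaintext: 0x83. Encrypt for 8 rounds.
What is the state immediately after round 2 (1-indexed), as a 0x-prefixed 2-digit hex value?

s_0 = plaintext = 0x83
s_1 = Round(s_0, k_0) = 0x0D
s_2 = Round(s_1, k_1) = 0x7B
s_3 = Round(s_2, k_2) = 0x00
s_4 = Round(s_3, k_3) = 0x69
s_5 = Round(s_4, k_4) = 0xB7
s_6 = Round(s_5, k_5) = 0x71
s_7 = Round(s_6, k_6) = 0x5A
s_8 = Round(s_7, k_7) = 0x63

0x7B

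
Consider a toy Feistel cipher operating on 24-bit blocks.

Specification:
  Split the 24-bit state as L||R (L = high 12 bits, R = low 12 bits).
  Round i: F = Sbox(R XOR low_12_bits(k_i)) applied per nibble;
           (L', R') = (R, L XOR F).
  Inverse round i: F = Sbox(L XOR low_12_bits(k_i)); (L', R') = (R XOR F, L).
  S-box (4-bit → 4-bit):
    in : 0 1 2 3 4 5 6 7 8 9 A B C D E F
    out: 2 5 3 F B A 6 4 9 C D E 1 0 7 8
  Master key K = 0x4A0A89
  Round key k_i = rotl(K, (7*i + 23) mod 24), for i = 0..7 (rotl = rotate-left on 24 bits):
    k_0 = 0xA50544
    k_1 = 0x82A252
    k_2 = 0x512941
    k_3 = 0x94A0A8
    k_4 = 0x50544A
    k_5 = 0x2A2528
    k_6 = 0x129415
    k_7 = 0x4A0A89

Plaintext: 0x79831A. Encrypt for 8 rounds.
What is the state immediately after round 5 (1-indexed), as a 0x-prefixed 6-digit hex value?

s_0 = plaintext = 0x79831A
s_1 = Round(s_0, k_0) = 0x31A13F
s_2 = Round(s_1, k_1) = 0x13FC7A
s_3 = Round(s_2, k_2) = 0xC7ABC1
s_4 = Round(s_3, k_3) = 0xBC1216
s_5 = Round(s_4, k_4) = 0x216D60
s_6 = Round(s_5, k_5) = 0xD60BAF
s_7 = Round(s_6, k_6) = 0xBAF58D
s_8 = Round(s_7, k_7) = 0x58D384

0x216D60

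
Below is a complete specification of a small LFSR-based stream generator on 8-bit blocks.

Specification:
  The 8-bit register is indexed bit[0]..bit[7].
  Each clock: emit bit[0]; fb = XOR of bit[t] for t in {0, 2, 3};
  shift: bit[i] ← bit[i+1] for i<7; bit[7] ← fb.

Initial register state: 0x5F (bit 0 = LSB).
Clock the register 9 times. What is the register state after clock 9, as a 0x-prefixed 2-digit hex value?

0xF1

reg_0 = 0x5F
clock 1: out=1, reg = 0xAF
clock 2: out=1, reg = 0xD7
clock 3: out=1, reg = 0x6B
clock 4: out=1, reg = 0x35
clock 5: out=1, reg = 0x1A
clock 6: out=0, reg = 0x8D
clock 7: out=1, reg = 0xC6
clock 8: out=0, reg = 0xE3
clock 9: out=1, reg = 0xF1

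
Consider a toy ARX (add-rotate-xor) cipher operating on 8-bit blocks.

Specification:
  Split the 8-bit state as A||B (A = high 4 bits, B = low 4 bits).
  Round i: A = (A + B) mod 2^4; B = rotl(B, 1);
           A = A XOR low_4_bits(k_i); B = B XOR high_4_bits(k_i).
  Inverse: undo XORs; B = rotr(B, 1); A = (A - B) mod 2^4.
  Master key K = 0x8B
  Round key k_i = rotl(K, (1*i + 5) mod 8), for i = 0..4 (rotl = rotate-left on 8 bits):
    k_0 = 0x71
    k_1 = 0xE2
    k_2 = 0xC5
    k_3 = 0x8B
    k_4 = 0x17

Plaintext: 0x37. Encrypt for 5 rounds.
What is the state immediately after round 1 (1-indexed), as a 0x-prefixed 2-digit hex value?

s_0 = plaintext = 0x37
s_1 = Round(s_0, k_0) = 0xB9
s_2 = Round(s_1, k_1) = 0x6D
s_3 = Round(s_2, k_2) = 0x67
s_4 = Round(s_3, k_3) = 0x66
s_5 = Round(s_4, k_4) = 0xBD

0xB9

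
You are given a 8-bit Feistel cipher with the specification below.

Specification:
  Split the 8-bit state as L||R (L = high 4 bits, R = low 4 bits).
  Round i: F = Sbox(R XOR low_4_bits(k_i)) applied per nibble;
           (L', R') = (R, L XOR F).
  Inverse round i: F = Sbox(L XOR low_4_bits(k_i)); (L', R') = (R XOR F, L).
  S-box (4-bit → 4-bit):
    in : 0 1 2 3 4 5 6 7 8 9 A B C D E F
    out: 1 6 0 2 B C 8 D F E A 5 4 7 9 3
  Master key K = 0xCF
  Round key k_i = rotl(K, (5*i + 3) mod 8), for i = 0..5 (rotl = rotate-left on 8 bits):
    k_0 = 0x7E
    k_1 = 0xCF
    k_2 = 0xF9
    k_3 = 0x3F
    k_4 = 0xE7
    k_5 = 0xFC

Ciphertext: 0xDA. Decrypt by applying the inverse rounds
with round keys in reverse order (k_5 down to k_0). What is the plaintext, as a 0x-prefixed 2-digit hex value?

s_0 = ciphertext = 0xDA
s_1 = InvRound(s_0, k_5) = 0xCD
s_2 = InvRound(s_1, k_4) = 0x8C
s_3 = InvRound(s_2, k_3) = 0x18
s_4 = InvRound(s_3, k_2) = 0x71
s_5 = InvRound(s_4, k_1) = 0xE7
s_6 = InvRound(s_5, k_0) = 0x6E

0x6E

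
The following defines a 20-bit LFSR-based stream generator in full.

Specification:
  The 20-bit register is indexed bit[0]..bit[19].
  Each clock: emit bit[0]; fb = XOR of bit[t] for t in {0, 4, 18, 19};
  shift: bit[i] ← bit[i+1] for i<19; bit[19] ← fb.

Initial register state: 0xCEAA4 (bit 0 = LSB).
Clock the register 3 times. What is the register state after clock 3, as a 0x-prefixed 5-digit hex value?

reg_0 = 0xCEAA4
clock 1: out=0, reg = 0x67552
clock 2: out=0, reg = 0x33AA9
clock 3: out=1, reg = 0x99D54

0x99D54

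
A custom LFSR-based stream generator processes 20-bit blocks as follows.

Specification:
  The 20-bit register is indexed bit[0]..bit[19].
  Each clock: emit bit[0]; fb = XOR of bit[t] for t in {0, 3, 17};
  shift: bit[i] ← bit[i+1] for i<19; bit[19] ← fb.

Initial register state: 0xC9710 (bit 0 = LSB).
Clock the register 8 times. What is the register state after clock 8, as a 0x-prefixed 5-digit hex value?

reg_0 = 0xC9710
clock 1: out=0, reg = 0x64B88
clock 2: out=0, reg = 0x325C4
clock 3: out=0, reg = 0x992E2
clock 4: out=0, reg = 0x4C971
clock 5: out=1, reg = 0xA64B8
clock 6: out=0, reg = 0x5325C
clock 7: out=0, reg = 0xA992E
clock 8: out=0, reg = 0x54C97

0x54C97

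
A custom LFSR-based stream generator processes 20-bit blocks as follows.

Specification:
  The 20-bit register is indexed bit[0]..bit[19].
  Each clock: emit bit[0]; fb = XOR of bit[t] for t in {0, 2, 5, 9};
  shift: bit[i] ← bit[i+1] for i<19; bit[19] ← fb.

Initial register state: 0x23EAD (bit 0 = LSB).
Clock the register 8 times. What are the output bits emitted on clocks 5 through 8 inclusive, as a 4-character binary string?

reg_0 = 0x23EAD
clock 1: out=1, reg = 0x11F56
clock 2: out=0, reg = 0x08FAB
clock 3: out=1, reg = 0x847D5
clock 4: out=1, reg = 0xC23EA
clock 5: out=0, reg = 0x611F5
clock 6: out=1, reg = 0xB08FA
clock 7: out=0, reg = 0xD847D
clock 8: out=1, reg = 0xEC23E

0101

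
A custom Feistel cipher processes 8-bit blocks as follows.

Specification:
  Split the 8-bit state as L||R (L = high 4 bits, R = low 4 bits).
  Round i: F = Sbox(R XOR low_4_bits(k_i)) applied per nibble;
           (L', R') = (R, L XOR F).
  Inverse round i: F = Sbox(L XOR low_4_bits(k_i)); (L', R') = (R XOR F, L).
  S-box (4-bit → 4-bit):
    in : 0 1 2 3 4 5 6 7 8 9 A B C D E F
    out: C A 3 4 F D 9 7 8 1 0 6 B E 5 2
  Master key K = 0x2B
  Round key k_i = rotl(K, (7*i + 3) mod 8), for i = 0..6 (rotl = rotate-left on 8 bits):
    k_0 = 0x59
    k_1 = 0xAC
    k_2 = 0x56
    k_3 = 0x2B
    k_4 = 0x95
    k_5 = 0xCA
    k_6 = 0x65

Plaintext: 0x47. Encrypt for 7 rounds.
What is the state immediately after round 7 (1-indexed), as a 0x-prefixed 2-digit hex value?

0x82

s_0 = plaintext = 0x47
s_1 = Round(s_0, k_0) = 0x71
s_2 = Round(s_1, k_1) = 0x19
s_3 = Round(s_2, k_2) = 0x93
s_4 = Round(s_3, k_3) = 0x31
s_5 = Round(s_4, k_4) = 0x1C
s_6 = Round(s_5, k_5) = 0xC8
s_7 = Round(s_6, k_6) = 0x82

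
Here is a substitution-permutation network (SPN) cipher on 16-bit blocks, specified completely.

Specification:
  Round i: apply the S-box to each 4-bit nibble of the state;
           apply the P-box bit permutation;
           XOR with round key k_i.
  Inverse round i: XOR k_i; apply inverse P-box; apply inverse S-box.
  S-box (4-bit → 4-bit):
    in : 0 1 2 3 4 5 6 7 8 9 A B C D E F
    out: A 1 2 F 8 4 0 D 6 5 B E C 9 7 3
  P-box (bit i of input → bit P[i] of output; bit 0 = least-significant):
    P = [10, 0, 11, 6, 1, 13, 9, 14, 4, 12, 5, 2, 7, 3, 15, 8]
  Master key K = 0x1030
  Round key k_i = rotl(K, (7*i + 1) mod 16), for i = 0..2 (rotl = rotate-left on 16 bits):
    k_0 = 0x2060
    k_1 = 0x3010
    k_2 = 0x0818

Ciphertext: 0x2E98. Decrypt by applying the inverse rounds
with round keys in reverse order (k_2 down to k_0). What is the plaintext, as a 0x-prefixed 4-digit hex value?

0xABF0

s_0 = ciphertext = 0x2E98
s_1 = InvRound(s_0, k_2) = 0x1681
s_2 = InvRound(s_1, k_1) = 0x118F
s_3 = InvRound(s_2, k_0) = 0xABF0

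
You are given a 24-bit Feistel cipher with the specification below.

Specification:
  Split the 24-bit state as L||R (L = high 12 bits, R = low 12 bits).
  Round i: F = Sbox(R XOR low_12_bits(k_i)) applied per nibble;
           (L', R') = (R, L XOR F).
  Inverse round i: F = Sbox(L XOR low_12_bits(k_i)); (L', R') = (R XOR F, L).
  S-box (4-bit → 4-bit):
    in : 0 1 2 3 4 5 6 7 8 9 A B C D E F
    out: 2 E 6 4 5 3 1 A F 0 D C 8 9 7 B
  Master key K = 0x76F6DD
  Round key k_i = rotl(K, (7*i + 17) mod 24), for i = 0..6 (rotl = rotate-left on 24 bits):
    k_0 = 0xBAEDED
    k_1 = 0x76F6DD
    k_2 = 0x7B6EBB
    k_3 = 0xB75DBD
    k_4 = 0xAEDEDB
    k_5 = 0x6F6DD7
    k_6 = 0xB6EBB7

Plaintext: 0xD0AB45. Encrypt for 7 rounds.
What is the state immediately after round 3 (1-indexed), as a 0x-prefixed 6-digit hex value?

0x66A34B

s_0 = plaintext = 0xD0AB45
s_1 = Round(s_0, k_0) = 0xB45CD5
s_2 = Round(s_1, k_1) = 0xCD566A
s_3 = Round(s_2, k_2) = 0x66A34B
s_4 = Round(s_3, k_3) = 0x34B1DB
s_5 = Round(s_4, k_4) = 0x1DB869
s_6 = Round(s_5, k_5) = 0x86921C
s_7 = Round(s_6, k_6) = 0x21C8B5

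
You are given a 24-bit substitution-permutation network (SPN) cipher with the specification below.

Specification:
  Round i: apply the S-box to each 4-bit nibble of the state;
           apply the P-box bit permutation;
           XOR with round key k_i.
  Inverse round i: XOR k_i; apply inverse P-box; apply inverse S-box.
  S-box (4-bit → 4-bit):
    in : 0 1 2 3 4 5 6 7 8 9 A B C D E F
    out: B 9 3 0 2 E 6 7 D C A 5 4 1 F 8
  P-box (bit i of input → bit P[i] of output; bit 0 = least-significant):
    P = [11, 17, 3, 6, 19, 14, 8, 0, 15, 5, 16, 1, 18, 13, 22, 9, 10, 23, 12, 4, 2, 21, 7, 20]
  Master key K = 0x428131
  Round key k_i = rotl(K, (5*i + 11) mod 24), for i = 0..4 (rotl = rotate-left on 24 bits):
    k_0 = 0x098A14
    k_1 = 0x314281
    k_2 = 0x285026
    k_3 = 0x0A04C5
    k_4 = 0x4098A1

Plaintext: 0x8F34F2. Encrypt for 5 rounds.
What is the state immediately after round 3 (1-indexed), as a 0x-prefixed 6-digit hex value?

0xC303B7

s_0 = plaintext = 0x8F34F2
s_1 = Round(s_0, k_0) = 0x1B82A1
s_2 = Round(s_1, k_1) = 0x659CE4
s_3 = Round(s_2, k_2) = 0xC303B7
s_4 = Round(s_3, k_3) = 0x042F4D
s_5 = Round(s_4, k_4) = 0xF4F0A7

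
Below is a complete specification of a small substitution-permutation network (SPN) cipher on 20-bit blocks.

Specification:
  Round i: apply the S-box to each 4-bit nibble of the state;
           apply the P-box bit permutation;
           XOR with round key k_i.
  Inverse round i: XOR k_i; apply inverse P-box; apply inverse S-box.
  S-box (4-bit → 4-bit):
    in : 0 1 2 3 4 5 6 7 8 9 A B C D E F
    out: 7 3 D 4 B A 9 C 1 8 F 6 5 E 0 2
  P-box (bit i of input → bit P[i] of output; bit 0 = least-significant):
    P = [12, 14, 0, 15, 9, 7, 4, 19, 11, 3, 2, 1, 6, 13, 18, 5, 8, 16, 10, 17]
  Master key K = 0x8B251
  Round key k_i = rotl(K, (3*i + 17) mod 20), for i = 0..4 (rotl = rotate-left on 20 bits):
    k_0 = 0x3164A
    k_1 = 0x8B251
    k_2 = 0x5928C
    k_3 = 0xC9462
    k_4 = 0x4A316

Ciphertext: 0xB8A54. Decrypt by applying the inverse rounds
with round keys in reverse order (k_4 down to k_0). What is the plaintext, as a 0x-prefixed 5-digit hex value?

0xCE7EC

s_0 = ciphertext = 0xB8A54
s_1 = InvRound(s_0, k_4) = 0x4069E
s_2 = InvRound(s_1, k_3) = 0xE6BA6
s_3 = InvRound(s_2, k_2) = 0x45494
s_4 = InvRound(s_3, k_1) = 0x3034D
s_5 = InvRound(s_4, k_0) = 0xCE7EC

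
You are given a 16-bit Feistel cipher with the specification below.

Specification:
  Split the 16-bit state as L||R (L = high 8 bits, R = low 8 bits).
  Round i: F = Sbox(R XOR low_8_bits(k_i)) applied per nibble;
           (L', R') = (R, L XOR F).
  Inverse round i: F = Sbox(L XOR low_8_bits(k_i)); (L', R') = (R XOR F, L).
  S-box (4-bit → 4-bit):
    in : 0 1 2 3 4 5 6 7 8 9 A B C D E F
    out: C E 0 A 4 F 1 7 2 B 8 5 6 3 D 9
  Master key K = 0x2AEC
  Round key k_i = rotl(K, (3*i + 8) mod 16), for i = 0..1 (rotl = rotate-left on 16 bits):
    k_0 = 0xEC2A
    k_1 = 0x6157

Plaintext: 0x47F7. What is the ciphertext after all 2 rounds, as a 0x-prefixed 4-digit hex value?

0x74FD

s_0 = plaintext = 0x47F7
s_1 = Round(s_0, k_0) = 0xF774
s_2 = Round(s_1, k_1) = 0x74FD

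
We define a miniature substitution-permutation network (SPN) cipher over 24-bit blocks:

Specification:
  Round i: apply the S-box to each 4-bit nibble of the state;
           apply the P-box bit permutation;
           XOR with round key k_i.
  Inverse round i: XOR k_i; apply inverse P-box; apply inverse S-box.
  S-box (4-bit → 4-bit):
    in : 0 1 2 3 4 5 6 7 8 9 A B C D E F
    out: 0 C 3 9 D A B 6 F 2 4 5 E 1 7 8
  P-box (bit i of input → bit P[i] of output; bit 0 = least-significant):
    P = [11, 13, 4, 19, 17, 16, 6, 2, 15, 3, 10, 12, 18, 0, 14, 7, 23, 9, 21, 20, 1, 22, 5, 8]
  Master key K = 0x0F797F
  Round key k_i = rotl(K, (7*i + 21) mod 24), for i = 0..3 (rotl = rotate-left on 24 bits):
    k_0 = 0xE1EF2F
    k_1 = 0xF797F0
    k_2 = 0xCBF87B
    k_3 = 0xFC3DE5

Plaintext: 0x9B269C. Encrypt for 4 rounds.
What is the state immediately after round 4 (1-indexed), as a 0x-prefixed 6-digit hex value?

s_0 = plaintext = 0x9B269C
s_1 = Round(s_0, k_0) = 0x0C5F36
s_2 = Round(s_1, k_1) = 0xCDAD75
s_3 = Round(s_2, k_2) = 0x02191B
s_4 = Round(s_3, k_3) = 0x7C7739

0x7C7739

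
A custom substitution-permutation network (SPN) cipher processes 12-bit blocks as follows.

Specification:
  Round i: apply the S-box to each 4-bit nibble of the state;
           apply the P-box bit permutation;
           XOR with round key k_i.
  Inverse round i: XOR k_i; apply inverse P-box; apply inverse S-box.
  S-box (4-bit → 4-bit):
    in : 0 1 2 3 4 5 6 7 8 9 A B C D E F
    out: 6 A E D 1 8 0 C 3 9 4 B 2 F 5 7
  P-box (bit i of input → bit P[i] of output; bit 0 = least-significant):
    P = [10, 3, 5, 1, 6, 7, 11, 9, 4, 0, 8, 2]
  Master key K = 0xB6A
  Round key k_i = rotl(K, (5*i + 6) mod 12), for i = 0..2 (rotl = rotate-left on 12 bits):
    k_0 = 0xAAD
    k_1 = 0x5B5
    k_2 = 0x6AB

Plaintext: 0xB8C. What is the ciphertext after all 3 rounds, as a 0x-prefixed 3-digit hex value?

0x1D1

s_0 = plaintext = 0xB8C
s_1 = Round(s_0, k_0) = 0xA70
s_2 = Round(s_1, k_1) = 0xE9D
s_3 = Round(s_2, k_2) = 0x1D1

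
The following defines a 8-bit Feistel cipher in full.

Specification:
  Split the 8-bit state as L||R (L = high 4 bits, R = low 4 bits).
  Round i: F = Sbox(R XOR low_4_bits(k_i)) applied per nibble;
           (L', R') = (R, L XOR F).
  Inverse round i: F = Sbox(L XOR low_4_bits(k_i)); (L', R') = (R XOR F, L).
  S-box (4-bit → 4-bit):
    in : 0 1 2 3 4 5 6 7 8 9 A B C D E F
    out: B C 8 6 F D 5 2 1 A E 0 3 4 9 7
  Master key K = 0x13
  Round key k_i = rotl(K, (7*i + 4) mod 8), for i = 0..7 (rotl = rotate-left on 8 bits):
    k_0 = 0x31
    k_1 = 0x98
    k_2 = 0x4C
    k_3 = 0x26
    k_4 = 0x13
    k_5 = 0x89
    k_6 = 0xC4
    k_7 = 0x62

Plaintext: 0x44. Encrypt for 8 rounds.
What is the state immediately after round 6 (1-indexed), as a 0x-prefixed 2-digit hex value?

0xDC

s_0 = plaintext = 0x44
s_1 = Round(s_0, k_0) = 0x49
s_2 = Round(s_1, k_1) = 0x98
s_3 = Round(s_2, k_2) = 0x86
s_4 = Round(s_3, k_3) = 0x63
s_5 = Round(s_4, k_4) = 0x3D
s_6 = Round(s_5, k_5) = 0xDC
s_7 = Round(s_6, k_6) = 0xCC
s_8 = Round(s_7, k_7) = 0xC5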